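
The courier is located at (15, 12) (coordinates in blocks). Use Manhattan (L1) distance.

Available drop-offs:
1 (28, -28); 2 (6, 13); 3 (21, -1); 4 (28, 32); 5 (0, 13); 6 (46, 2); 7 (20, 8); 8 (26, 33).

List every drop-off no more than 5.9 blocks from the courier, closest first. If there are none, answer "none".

Distances from (15, 12):
1: |13| + |-40| = 13 + 40 = 53 blocks
2: |-9| + |1| = 9 + 1 = 10 blocks
3: |6| + |-13| = 6 + 13 = 19 blocks
4: |13| + |20| = 13 + 20 = 33 blocks
5: |-15| + |1| = 15 + 1 = 16 blocks
6: |31| + |-10| = 31 + 10 = 41 blocks
7: |5| + |-4| = 5 + 4 = 9 blocks
8: |11| + |21| = 11 + 21 = 32 blocks
Threshold 5.9 blocks: none within range.

none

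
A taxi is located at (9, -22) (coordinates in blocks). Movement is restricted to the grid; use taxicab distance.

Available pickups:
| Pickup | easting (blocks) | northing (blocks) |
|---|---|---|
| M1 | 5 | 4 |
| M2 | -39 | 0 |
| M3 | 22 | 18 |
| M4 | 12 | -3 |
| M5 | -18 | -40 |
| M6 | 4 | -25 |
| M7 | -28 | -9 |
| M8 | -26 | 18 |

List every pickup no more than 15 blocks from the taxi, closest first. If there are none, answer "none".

Distances from (9, -22):
M1: |-4| + |26| = 4 + 26 = 30 blocks
M2: |-48| + |22| = 48 + 22 = 70 blocks
M3: |13| + |40| = 13 + 40 = 53 blocks
M4: |3| + |19| = 3 + 19 = 22 blocks
M5: |-27| + |-18| = 27 + 18 = 45 blocks
M6: |-5| + |-3| = 5 + 3 = 8 blocks
M7: |-37| + |13| = 37 + 13 = 50 blocks
M8: |-35| + |40| = 35 + 40 = 75 blocks
Threshold 15 blocks: M6 (8 blocks) is within range.

M6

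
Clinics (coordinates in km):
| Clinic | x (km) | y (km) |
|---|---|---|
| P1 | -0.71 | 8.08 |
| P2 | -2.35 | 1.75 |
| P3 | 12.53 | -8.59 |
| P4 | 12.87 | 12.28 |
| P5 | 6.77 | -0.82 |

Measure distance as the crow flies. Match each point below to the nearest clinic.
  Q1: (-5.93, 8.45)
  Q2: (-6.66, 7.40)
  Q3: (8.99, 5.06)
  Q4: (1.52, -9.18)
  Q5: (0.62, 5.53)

Q1 at (-5.93, 8.45):
  P1: √((5.22)² + (-0.37)²) = √(27.2484 + 0.1369) = 5.23 km
  P2: √((3.58)² + (-6.70)²) = √(12.8164 + 44.8900) = 7.60 km
  P3: √((18.46)² + (-17.04)²) = √(340.7716 + 290.3616) = 25.12 km
  P4: √((18.80)² + (3.83)²) = √(353.4400 + 14.6689) = 19.19 km
  P5: √((12.70)² + (-9.27)²) = √(161.2900 + 85.9329) = 15.72 km
  → nearest: P1 (5.23 km)
Q2 at (-6.66, 7.40):
  P1: √((5.95)² + (0.68)²) = √(35.4025 + 0.4624) = 5.99 km
  P2: √((4.31)² + (-5.65)²) = √(18.5761 + 31.9225) = 7.11 km
  P3: √((19.19)² + (-15.99)²) = √(368.2561 + 255.6801) = 24.98 km
  P4: √((19.53)² + (4.88)²) = √(381.4209 + 23.8144) = 20.13 km
  P5: √((13.43)² + (-8.22)²) = √(180.3649 + 67.5684) = 15.75 km
  → nearest: P1 (5.99 km)
Q3 at (8.99, 5.06):
  P1: √((-9.70)² + (3.02)²) = √(94.0900 + 9.1204) = 10.16 km
  P2: √((-11.34)² + (-3.31)²) = √(128.5956 + 10.9561) = 11.81 km
  P3: √((3.54)² + (-13.65)²) = √(12.5316 + 186.3225) = 14.10 km
  P4: √((3.88)² + (7.22)²) = √(15.0544 + 52.1284) = 8.20 km
  P5: √((-2.22)² + (-5.88)²) = √(4.9284 + 34.5744) = 6.29 km
  → nearest: P5 (6.29 km)
Q4 at (1.52, -9.18):
  P1: √((-2.23)² + (17.26)²) = √(4.9729 + 297.9076) = 17.40 km
  P2: √((-3.87)² + (10.93)²) = √(14.9769 + 119.4649) = 11.59 km
  P3: √((11.01)² + (0.59)²) = √(121.2201 + 0.3481) = 11.03 km
  P4: √((11.35)² + (21.46)²) = √(128.8225 + 460.5316) = 24.28 km
  P5: √((5.25)² + (8.36)²) = √(27.5625 + 69.8896) = 9.87 km
  → nearest: P5 (9.87 km)
Q5 at (0.62, 5.53):
  P1: √((-1.33)² + (2.55)²) = √(1.7689 + 6.5025) = 2.88 km
  P2: √((-2.97)² + (-3.78)²) = √(8.8209 + 14.2884) = 4.81 km
  P3: √((11.91)² + (-14.12)²) = √(141.8481 + 199.3744) = 18.47 km
  P4: √((12.25)² + (6.75)²) = √(150.0625 + 45.5625) = 13.99 km
  P5: √((6.15)² + (-6.35)²) = √(37.8225 + 40.3225) = 8.84 km
  → nearest: P1 (2.88 km)

Q1→P1; Q2→P1; Q3→P5; Q4→P5; Q5→P1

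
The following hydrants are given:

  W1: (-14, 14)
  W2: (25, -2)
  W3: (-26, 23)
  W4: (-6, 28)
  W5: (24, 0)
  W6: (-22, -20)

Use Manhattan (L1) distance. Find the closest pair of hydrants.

Pairwise distances:
W1–W2: 55
W1–W3: 21
W1–W4: 22
W1–W5: 52
W1–W6: 42
W2–W3: 76
W2–W4: 61
W2–W5: 3
W2–W6: 65
W3–W4: 25
W3–W5: 73
W3–W6: 47
W4–W5: 58
W4–W6: 64
W5–W6: 66
Closest pair: W2–W5 at 3.

W2 and W5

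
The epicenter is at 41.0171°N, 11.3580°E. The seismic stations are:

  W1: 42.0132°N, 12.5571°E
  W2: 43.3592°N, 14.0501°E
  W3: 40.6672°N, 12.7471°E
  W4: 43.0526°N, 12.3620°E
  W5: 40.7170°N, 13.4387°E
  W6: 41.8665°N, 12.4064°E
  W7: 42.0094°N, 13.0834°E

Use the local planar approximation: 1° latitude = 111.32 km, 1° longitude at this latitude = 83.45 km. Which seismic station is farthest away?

W2

Distances from 41.0171°N, 11.3580°E:
W1: √((0.9961·111.32)² + (1.1991·83.45)²) = √(12295.672174 + 10012.983211) = 149.3608 km
W2: √((2.3421·111.32)² + (2.6921·83.45)²) = √(67976.259550 + 50470.203762) = 344.1605 km
W3: √((-0.3499·111.32)² + (1.3891·83.45)²) = √(1517.170118 + 13437.537977) = 122.2894 km
W4: √((2.0355·111.32)² + (1.0040·83.45)²) = √(51343.871018 + 7019.725142) = 241.5856 km
W5: √((-0.3001·111.32)² + (2.0807·83.45)²) = √(1116.036468 + 30148.910072) = 176.8190 km
W6: √((0.8494·111.32)² + (1.0484·83.45)²) = √(8940.687360 + 7654.321621) = 128.8216 km
W7: √((0.9923·111.32)² + (1.7254·83.45)²) = √(12202.038137 + 20731.573676) = 181.4762 km
Maximum: W2 at 344.1605 km.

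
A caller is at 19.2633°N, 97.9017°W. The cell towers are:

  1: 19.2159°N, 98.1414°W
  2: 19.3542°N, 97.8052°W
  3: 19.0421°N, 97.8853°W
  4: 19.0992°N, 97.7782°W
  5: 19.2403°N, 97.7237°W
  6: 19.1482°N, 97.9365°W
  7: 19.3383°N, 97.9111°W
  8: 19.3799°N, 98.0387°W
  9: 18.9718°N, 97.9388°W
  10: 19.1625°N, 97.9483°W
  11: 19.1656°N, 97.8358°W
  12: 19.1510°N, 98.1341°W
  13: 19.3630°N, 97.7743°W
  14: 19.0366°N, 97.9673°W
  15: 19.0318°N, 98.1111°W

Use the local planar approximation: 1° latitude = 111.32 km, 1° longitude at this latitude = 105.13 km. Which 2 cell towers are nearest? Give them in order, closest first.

7, 10

Distances from 19.2633°N, 97.9017°W:
1: √((-0.0474·111.32)² + (-0.2397·105.13)²) = √(27.842170 + 635.022915) = 25.7462 km
2: √((0.0909·111.32)² + (0.0965·105.13)²) = √(102.393918 + 102.921938) = 14.3288 km
3: √((-0.2212·111.32)² + (0.0164·105.13)²) = √(606.340588 + 2.972631) = 24.6843 km
4: √((-0.1641·111.32)² + (0.1235·105.13)²) = √(333.705648 + 168.572700) = 22.4116 km
5: √((-0.0230·111.32)² + (0.1780·105.13)²) = √(6.555443 + 350.181609) = 18.8875 km
6: √((-0.1151·111.32)² + (-0.0348·105.13)²) = √(164.171226 + 13.384798) = 13.3250 km
7: √((0.0750·111.32)² + (-0.0094·105.13)²) = √(69.705801 + 0.976583) = 8.4073 km
8: √((0.1166·111.32)² + (-0.1370·105.13)²) = √(168.478116 + 207.440936) = 19.3886 km
9: √((-0.2915·111.32)² + (-0.0371·105.13)²) = √(1052.988222 + 15.212520) = 32.6833 km
10: √((-0.1008·111.32)² + (-0.0466·105.13)²) = √(125.912098 + 24.000769) = 12.2439 km
11: √((-0.0977·111.32)² + (0.0659·105.13)²) = √(118.286593 + 47.998112) = 12.8951 km
12: √((-0.1123·111.32)² + (-0.2324·105.13)²) = √(156.280902 + 596.932983) = 27.4447 km
13: √((0.0997·111.32)² + (0.1274·105.13)²) = √(123.179011 + 179.387503) = 17.3944 km
14: √((-0.2267·111.32)² + (-0.0656·105.13)²) = √(636.868011 + 47.562098) = 26.1616 km
15: √((-0.2315·111.32)² + (-0.2094·105.13)²) = √(664.122794 + 484.625970) = 33.8932 km
Sorted: 7 (8.4073 km) < 10 (12.2439 km) < 11 (12.8951 km) < 6 (13.3250 km) < …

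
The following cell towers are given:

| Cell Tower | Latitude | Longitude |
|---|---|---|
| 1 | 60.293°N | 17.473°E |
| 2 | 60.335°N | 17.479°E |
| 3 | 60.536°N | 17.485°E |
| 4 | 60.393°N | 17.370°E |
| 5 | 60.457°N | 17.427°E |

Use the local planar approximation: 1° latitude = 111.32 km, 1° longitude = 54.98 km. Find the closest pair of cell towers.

1 and 2

Pairwise distances:
1–2: √((0.042·111.32)² + (0.006·54.98)²) = √(21.85974 + 0.10882) = 4.687 km
4–5: √((0.064·111.32)² + (0.057·54.98)²) = √(50.75822 + 9.82108) = 7.783 km
2–4: √((0.058·111.32)² + (-0.109·54.98)²) = √(41.68717 + 35.91389) = 8.809 km
3–5: √((-0.079·111.32)² + (-0.058·54.98)²) = √(77.33936 + 10.16870) = 9.355 km
1–4: √((0.100·111.32)² + (-0.103·54.98)²) = √(123.92142 + 32.06889) = 12.490 km
2–5: √((0.122·111.32)² + (-0.052·54.98)²) = √(184.44465 + 8.17365) = 13.879 km
3–4: √((-0.143·111.32)² + (-0.115·54.98)²) = √(253.40692 + 39.97654) = 17.128 km
1–5: √((0.164·111.32)² + (-0.046·54.98)²) = √(333.29906 + 6.39625) = 18.431 km
2–3: √((0.201·111.32)² + (0.006·54.98)²) = √(500.65495 + 0.10882) = 22.378 km
1–3: √((0.243·111.32)² + (0.012·54.98)²) = √(731.74362 + 0.43528) = 27.059 km
Closest pair: 1–2 at 4.687 km.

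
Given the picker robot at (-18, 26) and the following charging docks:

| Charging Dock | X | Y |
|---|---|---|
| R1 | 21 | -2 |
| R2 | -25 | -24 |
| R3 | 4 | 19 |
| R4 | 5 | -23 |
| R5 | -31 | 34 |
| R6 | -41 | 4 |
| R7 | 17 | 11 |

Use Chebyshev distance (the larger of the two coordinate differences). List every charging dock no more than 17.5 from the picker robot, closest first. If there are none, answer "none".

Distances from (-18, 26):
R1: 39
R2: 50
R3: 22
R4: 49
R5: 13
R6: 23
R7: 35
Threshold 17.5: R5 (13) is within range.

R5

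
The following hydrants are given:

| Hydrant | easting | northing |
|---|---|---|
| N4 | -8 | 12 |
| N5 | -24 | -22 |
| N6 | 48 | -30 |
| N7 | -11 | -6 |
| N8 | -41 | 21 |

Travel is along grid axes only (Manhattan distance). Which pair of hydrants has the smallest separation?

N4 and N7

Pairwise distances:
N4–N5: 50
N4–N6: 98
N4–N7: 21
N4–N8: 42
N5–N6: 80
N5–N7: 29
N5–N8: 60
N6–N7: 83
N6–N8: 140
N7–N8: 57
Closest pair: N4–N7 at 21.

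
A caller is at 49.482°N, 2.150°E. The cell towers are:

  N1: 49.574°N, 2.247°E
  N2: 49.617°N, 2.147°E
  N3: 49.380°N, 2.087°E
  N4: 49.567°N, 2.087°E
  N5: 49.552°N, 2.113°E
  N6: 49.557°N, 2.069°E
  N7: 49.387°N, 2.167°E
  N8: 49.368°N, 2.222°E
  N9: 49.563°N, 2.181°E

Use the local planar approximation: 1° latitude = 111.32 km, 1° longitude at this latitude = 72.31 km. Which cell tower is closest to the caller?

N5

Distances from 49.482°N, 2.150°E:
N1: 12.413 km
N2: 15.030 km
N3: 12.234 km
N4: 10.502 km
N5: 8.239 km
N6: 10.199 km
N7: 10.647 km
N8: 13.717 km
N9: 9.291 km
Minimum: N5 at 8.239 km.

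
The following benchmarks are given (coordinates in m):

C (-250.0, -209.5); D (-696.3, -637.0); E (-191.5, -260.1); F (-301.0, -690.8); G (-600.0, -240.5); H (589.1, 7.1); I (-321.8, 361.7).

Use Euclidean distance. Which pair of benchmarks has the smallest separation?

Pairwise distances:
C–D: √((-446.3)² + (-427.5)²) = √(199183.690 + 182756.250) = 618.0 m
C–E: √((58.5)² + (-50.6)²) = √(3422.250 + 2560.360) = 77.3 m
C–F: √((-51.0)² + (-481.3)²) = √(2601.000 + 231649.690) = 484.0 m
C–G: √((-350.0)² + (-31.0)²) = √(122500.000 + 961.000) = 351.4 m
C–H: √((839.1)² + (216.6)²) = √(704088.810 + 46915.560) = 866.6 m
C–I: √((-71.8)² + (571.2)²) = √(5155.240 + 326269.440) = 575.7 m
D–E: √((504.8)² + (376.9)²) = √(254823.040 + 142053.610) = 630.0 m
D–F: √((395.3)² + (-53.8)²) = √(156262.090 + 2894.440) = 398.9 m
D–G: √((96.3)² + (396.5)²) = √(9273.690 + 157212.250) = 408.0 m
D–H: √((1285.4)² + (644.1)²) = √(1652253.160 + 414864.810) = 1437.7 m
D–I: √((374.5)² + (998.7)²) = √(140250.250 + 997401.690) = 1066.6 m
E–F: √((-109.5)² + (-430.7)²) = √(11990.250 + 185502.490) = 444.4 m
E–G: √((-408.5)² + (19.6)²) = √(166872.250 + 384.160) = 409.0 m
E–H: √((780.6)² + (267.2)²) = √(609336.360 + 71395.840) = 825.1 m
E–I: √((-130.3)² + (621.8)²) = √(16978.090 + 386635.240) = 635.3 m
F–G: √((-299.0)² + (450.3)²) = √(89401.000 + 202770.090) = 540.5 m
F–H: √((890.1)² + (697.9)²) = √(792278.010 + 487064.410) = 1131.1 m
F–I: √((-20.8)² + (1052.5)²) = √(432.640 + 1107756.250) = 1052.7 m
G–H: √((1189.1)² + (247.6)²) = √(1413958.810 + 61305.760) = 1214.6 m
G–I: √((278.2)² + (602.2)²) = √(77395.240 + 362644.840) = 663.4 m
H–I: √((-910.9)² + (354.6)²) = √(829738.810 + 125741.160) = 977.5 m
Closest pair: C–E at 77.3 m.

C and E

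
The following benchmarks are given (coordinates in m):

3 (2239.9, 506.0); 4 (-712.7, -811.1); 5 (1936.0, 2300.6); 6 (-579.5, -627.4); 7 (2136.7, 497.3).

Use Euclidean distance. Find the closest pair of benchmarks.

3 and 7

Pairwise distances:
3–7: √((-103.2)² + (-8.7)²) = √(10650.240 + 75.690) = 103.6 m
4–6: √((133.2)² + (183.7)²) = √(17742.240 + 33745.690) = 226.9 m
5–7: √((200.7)² + (-1803.3)²) = √(40280.490 + 3251890.890) = 1814.4 m
3–5: √((-303.9)² + (1794.6)²) = √(92355.210 + 3220589.160) = 1820.1 m
6–7: √((2716.2)² + (1124.7)²) = √(7377742.440 + 1264950.090) = 2939.8 m
3–6: √((-2819.4)² + (-1133.4)²) = √(7949016.360 + 1284595.560) = 3038.7 m
4–7: √((2849.4)² + (1308.4)²) = √(8119080.360 + 1711910.560) = 3135.4 m
3–4: √((-2952.6)² + (-1317.1)²) = √(8717846.760 + 1734752.410) = 3233.0 m
5–6: √((-2515.5)² + (-2928.0)²) = √(6327740.250 + 8573184.000) = 3860.2 m
4–5: √((2648.7)² + (3111.7)²) = √(7015611.690 + 9682676.890) = 4086.4 m
Closest pair: 3–7 at 103.6 m.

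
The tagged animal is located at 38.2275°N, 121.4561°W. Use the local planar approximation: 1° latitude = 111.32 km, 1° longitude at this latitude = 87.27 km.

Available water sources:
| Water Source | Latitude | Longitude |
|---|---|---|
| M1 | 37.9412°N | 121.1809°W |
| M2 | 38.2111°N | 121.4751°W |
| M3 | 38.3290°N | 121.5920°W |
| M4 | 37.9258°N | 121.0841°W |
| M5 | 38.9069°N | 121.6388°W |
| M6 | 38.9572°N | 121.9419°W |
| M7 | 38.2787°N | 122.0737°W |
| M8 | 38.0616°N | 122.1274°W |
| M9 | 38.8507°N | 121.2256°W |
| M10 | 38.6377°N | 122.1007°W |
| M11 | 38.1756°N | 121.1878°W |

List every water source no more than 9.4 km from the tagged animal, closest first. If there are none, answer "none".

M2

Distances from 38.2275°N, 121.4561°W:
M1: √((-0.2863·111.32)² + (0.2752·87.27)²) = √(1015.755287 + 576.802071) = 39.9069 km
M2: √((-0.0164·111.32)² + (-0.0190·87.27)²) = √(3.332991 + 2.749395) = 2.4662 km
M3: √((0.1015·111.32)² + (-0.1359·87.27)²) = √(127.666949 + 140.659434) = 16.3807 km
M4: √((-0.3017·111.32)² + (0.3720·87.27)²) = √(1127.968615 + 1053.939865) = 46.7109 km
M5: √((0.6794·111.32)² + (-0.1827·87.27)²) = √(5720.019119 + 254.218438) = 77.2932 km
M6: √((0.7297·111.32)² + (-0.4858·87.27)²) = √(6598.346042 + 1797.400975) = 91.6283 km
M7: √((0.0512·111.32)² + (-0.6176·87.27)²) = √(32.485258 + 2904.989230) = 54.1985 km
M8: √((-0.1659·111.32)² + (-0.6713·87.27)²) = √(341.066581 + 3432.126182) = 61.4263 km
M9: √((0.6232·111.32)² + (0.2305·87.27)²) = √(4812.838455 + 404.642795) = 72.2321 km
M10: √((0.4102·111.32)² + (-0.6446·87.27)²) = √(2085.151944 + 3164.539743) = 72.4548 km
M11: √((-0.0519·111.32)² + (0.2683·87.27)²) = √(33.379599 + 548.240730) = 24.1168 km
Threshold 9.4 km: M2 (2.4662 km) is within range.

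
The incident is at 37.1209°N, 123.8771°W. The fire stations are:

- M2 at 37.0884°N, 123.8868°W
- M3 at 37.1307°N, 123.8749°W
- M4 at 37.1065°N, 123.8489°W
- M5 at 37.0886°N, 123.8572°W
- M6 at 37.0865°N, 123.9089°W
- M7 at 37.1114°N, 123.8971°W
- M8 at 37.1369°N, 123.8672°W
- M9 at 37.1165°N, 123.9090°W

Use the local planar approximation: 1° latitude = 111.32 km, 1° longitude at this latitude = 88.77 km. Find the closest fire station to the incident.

Distances from 37.1209°N, 123.8771°W:
M2: √((-0.0325·111.32)² + (-0.0097·88.77)²) = √(13.089200 + 0.741440) = 3.7190 km
M3: √((0.0098·111.32)² + (0.0022·88.77)²) = √(1.190141 + 0.038140) = 1.1083 km
M4: √((-0.0144·111.32)² + (0.0282·88.77)²) = √(2.569635 + 6.266581) = 2.9726 km
M5: √((-0.0323·111.32)² + (0.0199·88.77)²) = √(12.928598 + 3.120604) = 4.0061 km
M6: √((-0.0344·111.32)² + (-0.0318·88.77)²) = √(14.664366 + 7.968685) = 4.7574 km
M7: √((-0.0095·111.32)² + (-0.0200·88.77)²) = √(1.118391 + 3.152045) = 2.0665 km
M8: √((0.0160·111.32)² + (0.0099·88.77)²) = √(3.172388 + 0.772330) = 1.9861 km
M9: √((-0.0044·111.32)² + (-0.0319·88.77)²) = √(0.239912 + 8.018882) = 2.8738 km
Minimum: M3 at 1.1083 km.

M3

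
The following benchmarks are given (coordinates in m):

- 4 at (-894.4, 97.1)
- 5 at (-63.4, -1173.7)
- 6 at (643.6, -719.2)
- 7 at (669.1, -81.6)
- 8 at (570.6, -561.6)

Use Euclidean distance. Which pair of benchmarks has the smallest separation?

Pairwise distances:
4–5: 1518.4 m
4–6: 1741.2 m
4–7: 1573.7 m
4–8: 1606.3 m
5–6: 840.5 m
5–7: 1315.0 m
5–8: 881.3 m
6–7: 638.1 m
6–8: 173.7 m
7–8: 490.0 m
Closest pair: 6–8 at 173.7 m.

6 and 8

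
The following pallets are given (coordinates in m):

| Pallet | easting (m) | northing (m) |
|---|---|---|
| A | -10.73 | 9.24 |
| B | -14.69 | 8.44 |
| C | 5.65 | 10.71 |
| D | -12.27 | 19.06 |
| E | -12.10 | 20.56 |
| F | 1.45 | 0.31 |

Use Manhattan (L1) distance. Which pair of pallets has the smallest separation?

D and E

Pairwise distances:
A–B: |-3.96| + |-0.80| = 3.96 + 0.80 = 4.76 m
A–C: |16.38| + |1.47| = 16.38 + 1.47 = 17.85 m
A–D: |-1.54| + |9.82| = 1.54 + 9.82 = 11.36 m
A–E: |-1.37| + |11.32| = 1.37 + 11.32 = 12.69 m
A–F: |12.18| + |-8.93| = 12.18 + 8.93 = 21.11 m
B–C: |20.34| + |2.27| = 20.34 + 2.27 = 22.61 m
B–D: |2.42| + |10.62| = 2.42 + 10.62 = 13.04 m
B–E: |2.59| + |12.12| = 2.59 + 12.12 = 14.71 m
B–F: |16.14| + |-8.13| = 16.14 + 8.13 = 24.27 m
C–D: |-17.92| + |8.35| = 17.92 + 8.35 = 26.27 m
C–E: |-17.75| + |9.85| = 17.75 + 9.85 = 27.60 m
C–F: |-4.20| + |-10.40| = 4.20 + 10.40 = 14.60 m
D–E: |0.17| + |1.50| = 0.17 + 1.50 = 1.67 m
D–F: |13.72| + |-18.75| = 13.72 + 18.75 = 32.47 m
E–F: |13.55| + |-20.25| = 13.55 + 20.25 = 33.80 m
Closest pair: D–E at 1.67 m.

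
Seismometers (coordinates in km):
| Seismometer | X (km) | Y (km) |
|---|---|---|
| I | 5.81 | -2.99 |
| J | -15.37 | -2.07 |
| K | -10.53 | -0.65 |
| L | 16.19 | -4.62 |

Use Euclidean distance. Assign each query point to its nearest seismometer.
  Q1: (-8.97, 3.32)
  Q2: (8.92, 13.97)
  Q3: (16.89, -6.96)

Q1 at (-8.97, 3.32):
  I: 16.07 km
  J: 8.37 km
  K: 4.27 km
  L: 26.38 km
  → nearest: K (4.27 km)
Q2 at (8.92, 13.97):
  I: 17.24 km
  J: 29.11 km
  K: 24.33 km
  L: 19.96 km
  → nearest: I (17.24 km)
Q3 at (16.89, -6.96):
  I: 11.77 km
  J: 32.63 km
  K: 28.14 km
  L: 2.44 km
  → nearest: L (2.44 km)

Q1→K; Q2→I; Q3→L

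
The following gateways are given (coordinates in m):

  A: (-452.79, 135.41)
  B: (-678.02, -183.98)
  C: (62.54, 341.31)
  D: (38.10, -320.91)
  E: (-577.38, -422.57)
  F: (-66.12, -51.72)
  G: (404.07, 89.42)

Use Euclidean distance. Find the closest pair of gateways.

B and E

Pairwise distances:
A–B: 390.82 m
A–C: 554.94 m
A–D: 670.22 m
A–E: 571.72 m
A–F: 429.57 m
A–G: 858.09 m
B–C: 907.94 m
B–D: 729.09 m
B–E: 258.95 m
B–F: 626.03 m
B–G: 1116.09 m
C–D: 662.67 m
C–E: 996.50 m
C–F: 413.55 m
C–G: 424.37 m
D–E: 623.82 m
D–F: 288.66 m
D–G: 549.82 m
E–F: 631.60 m
E–G: 1106.97 m
F–G: 490.92 m
Closest pair: B–E at 258.95 m.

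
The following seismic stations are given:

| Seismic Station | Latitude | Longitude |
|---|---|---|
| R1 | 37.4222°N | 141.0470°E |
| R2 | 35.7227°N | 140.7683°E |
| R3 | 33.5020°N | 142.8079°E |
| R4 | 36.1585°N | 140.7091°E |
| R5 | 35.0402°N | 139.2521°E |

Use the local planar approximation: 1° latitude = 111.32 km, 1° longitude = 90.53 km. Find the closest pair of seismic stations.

R2 and R4

Pairwise distances:
R1–R2: √((-1.6995·111.32)² + (-0.2787·90.53)²) = √(35792.227992 + 636.588778) = 190.8633 km
R1–R3: √((-3.9202·111.32)² + (1.7609·90.53)²) = √(190442.048350 + 25412.911711) = 464.6019 km
R1–R4: √((-1.2637·111.32)² + (-0.3379·90.53)²) = √(19789.479258 + 935.753423) = 143.9626 km
R1–R5: √((-2.3820·111.32)² + (-1.7949·90.53)²) = √(70312.074175 + 26403.746584) = 310.9917 km
R2–R3: √((-2.2207·111.32)² + (2.0396·90.53)²) = √(61111.955455 + 34093.771594) = 308.5543 km
R2–R4: √((0.4358·111.32)² + (-0.0592·90.53)²) = √(2353.536008 + 28.722911) = 48.8084 km
R2–R5: √((-0.6825·111.32)² + (-1.5162·90.53)²) = √(5772.337381 + 18840.742991) = 156.8856 km
R3–R4: √((2.6565·111.32)² + (-2.0988·90.53)²) = √(87451.252878 + 36101.658339) = 351.5009 km
R3–R5: √((1.5382·111.32)² + (-3.5558·90.53)²) = √(29320.543029 + 103623.842384) = 364.6154 km
R4–R5: √((-1.1183·111.32)² + (-1.4570·90.53)²) = √(15497.549962 + 17398.193003) = 181.3718 km
Closest pair: R2–R4 at 48.8084 km.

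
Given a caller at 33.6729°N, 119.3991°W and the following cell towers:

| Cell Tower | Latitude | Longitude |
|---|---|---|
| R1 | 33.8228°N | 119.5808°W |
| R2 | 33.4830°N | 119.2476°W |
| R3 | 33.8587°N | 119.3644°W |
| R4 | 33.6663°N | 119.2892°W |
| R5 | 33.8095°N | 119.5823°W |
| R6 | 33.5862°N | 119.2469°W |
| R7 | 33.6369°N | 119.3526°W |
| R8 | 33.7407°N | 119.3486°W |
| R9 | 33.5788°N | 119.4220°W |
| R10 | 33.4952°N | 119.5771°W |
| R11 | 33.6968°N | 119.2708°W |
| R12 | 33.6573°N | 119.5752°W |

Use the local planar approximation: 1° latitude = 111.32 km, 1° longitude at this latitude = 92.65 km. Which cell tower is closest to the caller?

R7

Distances from 33.6729°N, 119.3991°W:
R1: √((0.1499·111.32)² + (-0.1817·92.65)²) = √(278.451564 + 283.400559) = 23.7034 km
R2: √((-0.1899·111.32)² + (0.1515·92.65)²) = √(446.885563 + 197.022630) = 25.3753 km
R3: √((0.1858·111.32)² + (0.0347·92.65)²) = √(427.797079 + 10.335936) = 20.9316 km
R4: √((-0.0066·111.32)² + (0.1099·92.65)²) = √(0.539802 + 103.677910) = 10.2087 km
R5: √((0.1366·111.32)² + (-0.1832·92.65)²) = √(231.231925 + 288.099023) = 22.7888 km
R6: √((-0.0867·111.32)² + (0.1522·92.65)²) = √(93.150371 + 198.847508) = 17.0879 km
R7: √((-0.0360·111.32)² + (0.0465·92.65)²) = √(16.060217 + 18.560803) = 5.8840 km
R8: √((0.0678·111.32)² + (0.0505·92.65)²) = √(56.964696 + 21.891403) = 8.8801 km
R9: √((-0.0941·111.32)² + (-0.0229·92.65)²) = √(109.730066 + 4.501547) = 10.6879 km
R10: √((-0.1777·111.32)² + (-0.1780·92.65)²) = √(391.310274 + 271.976169) = 25.7543 km
R11: √((0.0239·111.32)² + (0.1283·92.65)²) = √(7.078516 + 141.300650) = 12.1811 km
R12: √((-0.0156·111.32)² + (-0.1761·92.65)²) = √(3.015752 + 266.200924) = 16.4078 km
Minimum: R7 at 5.8840 km.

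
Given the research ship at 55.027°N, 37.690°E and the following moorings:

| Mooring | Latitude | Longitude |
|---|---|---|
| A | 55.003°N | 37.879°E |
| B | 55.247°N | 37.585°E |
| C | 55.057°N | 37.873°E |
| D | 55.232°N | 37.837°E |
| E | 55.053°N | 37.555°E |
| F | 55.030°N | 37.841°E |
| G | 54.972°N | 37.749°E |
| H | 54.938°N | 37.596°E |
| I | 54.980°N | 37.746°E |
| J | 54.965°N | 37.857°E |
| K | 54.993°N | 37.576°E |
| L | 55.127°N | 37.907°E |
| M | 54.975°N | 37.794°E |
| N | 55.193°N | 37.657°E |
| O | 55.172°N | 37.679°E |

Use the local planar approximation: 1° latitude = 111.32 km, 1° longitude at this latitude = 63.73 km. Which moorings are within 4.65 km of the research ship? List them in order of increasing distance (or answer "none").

Distances from 55.027°N, 37.690°E:
A: √((-0.024·111.32)² + (0.189·63.73)²) = √(7.13787 + 145.08130) = 12.338 km
B: √((0.220·111.32)² + (-0.105·63.73)²) = √(599.77969 + 44.77818) = 25.388 km
C: √((0.030·111.32)² + (0.183·63.73)²) = √(11.15293 + 136.01601) = 12.131 km
D: √((0.205·111.32)² + (0.147·63.73)²) = √(520.77978 + 87.76523) = 24.669 km
E: √((0.026·111.32)² + (-0.135·63.73)²) = √(8.37709 + 74.02107) = 9.077 km
F: √((0.003·111.32)² + (0.151·63.73)²) = √(0.11153 + 92.60656) = 9.629 km
G: √((-0.055·111.32)² + (0.059·63.73)²) = √(37.48623 + 14.13813) = 7.185 km
H: √((-0.089·111.32)² + (-0.094·63.73)²) = √(98.15816 + 35.88753) = 11.578 km
I: √((-0.047·111.32)² + (0.056·63.73)²) = √(27.37424 + 12.73690) = 6.333 km
J: √((-0.062·111.32)² + (0.167·63.73)²) = √(47.63540 + 113.27153) = 12.685 km
K: √((-0.034·111.32)² + (-0.114·63.73)²) = √(14.32532 + 52.78342) = 8.192 km
L: √((0.100·111.32)² + (0.217·63.73)²) = √(123.92142 + 191.25258) = 17.753 km
M: √((-0.052·111.32)² + (0.104·63.73)²) = √(33.50835 + 43.92932) = 8.800 km
N: √((0.166·111.32)² + (-0.033·63.73)²) = √(341.47788 + 4.42299) = 18.598 km
O: √((0.145·111.32)² + (-0.011·63.73)²) = √(260.54479 + 0.49144) = 16.157 km
Threshold 4.65 km: none within range.

none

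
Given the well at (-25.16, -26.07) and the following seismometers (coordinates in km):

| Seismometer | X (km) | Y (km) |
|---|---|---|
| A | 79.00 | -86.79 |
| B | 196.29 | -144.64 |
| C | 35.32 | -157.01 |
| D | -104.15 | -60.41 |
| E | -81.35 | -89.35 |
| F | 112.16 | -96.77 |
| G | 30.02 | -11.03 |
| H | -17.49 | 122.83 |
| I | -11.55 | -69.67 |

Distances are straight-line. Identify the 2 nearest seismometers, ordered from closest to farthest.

Distances from (-25.16, -26.07):
A: √((104.16)² + (-60.72)²) = √(10849.3056 + 3686.9184) = 120.57 km
B: √((221.45)² + (-118.57)²) = √(49040.1025 + 14058.8449) = 251.20 km
C: √((60.48)² + (-130.94)²) = √(3657.8304 + 17145.2836) = 144.23 km
D: √((-78.99)² + (-34.34)²) = √(6239.4201 + 1179.2356) = 86.13 km
E: √((-56.19)² + (-63.28)²) = √(3157.3161 + 4004.3584) = 84.63 km
F: √((137.32)² + (-70.70)²) = √(18856.7824 + 4998.4900) = 154.45 km
G: √((55.18)² + (15.04)²) = √(3044.8324 + 226.2016) = 57.19 km
H: √((7.67)² + (148.90)²) = √(58.8289 + 22171.2100) = 149.10 km
I: √((13.61)² + (-43.60)²) = √(185.2321 + 1900.9600) = 45.67 km
Sorted: I (45.67 km) < G (57.19 km) < E (84.63 km) < D (86.13 km) < …

I, G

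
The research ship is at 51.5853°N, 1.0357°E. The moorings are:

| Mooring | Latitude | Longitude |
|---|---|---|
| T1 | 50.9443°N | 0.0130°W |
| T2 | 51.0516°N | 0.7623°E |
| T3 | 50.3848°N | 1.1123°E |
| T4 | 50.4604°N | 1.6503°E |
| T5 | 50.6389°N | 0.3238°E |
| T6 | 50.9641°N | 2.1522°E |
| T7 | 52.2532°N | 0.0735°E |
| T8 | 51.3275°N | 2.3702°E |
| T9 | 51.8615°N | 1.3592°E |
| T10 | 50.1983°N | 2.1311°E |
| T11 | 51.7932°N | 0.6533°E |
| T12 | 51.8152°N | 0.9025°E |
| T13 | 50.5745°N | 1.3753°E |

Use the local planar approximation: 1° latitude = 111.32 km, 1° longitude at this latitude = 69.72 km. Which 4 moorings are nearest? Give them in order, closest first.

Distances from 51.5853°N, 1.0357°E:
T1: 102.1643 km
T2: 62.3944 km
T3: 133.7463 km
T4: 132.3523 km
T5: 116.4595 km
T6: 104.1222 km
T7: 100.1417 km
T8: 97.3667 km
T9: 38.1321 km
T10: 172.2562 km
T11: 35.3047 km
T12: 27.2253 km
T13: 114.9863 km
Sorted: T12 (27.2253 km) < T11 (35.3047 km) < T9 (38.1321 km) < T2 (62.3944 km) < T8 (97.3667 km) < T7 (100.1417 km) < …

T12, T11, T9, T2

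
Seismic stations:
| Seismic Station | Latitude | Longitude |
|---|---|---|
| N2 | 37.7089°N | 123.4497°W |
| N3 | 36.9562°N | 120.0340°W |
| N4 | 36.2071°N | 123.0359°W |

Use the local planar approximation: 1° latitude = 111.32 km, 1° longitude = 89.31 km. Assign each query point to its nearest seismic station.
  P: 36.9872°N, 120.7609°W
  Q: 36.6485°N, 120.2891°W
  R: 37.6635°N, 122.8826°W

P→N3; Q→N3; R→N2

P at 36.9872°N, 120.7609°W:
  N2: 253.2195 km
  N3: 65.0111 km
  N4: 220.9605 km
  → nearest: N3 (65.0111 km)
Q at 36.6485°N, 120.2891°W:
  N2: 305.9616 km
  N3: 41.1381 km
  N4: 250.1893 km
  → nearest: N3 (41.1381 km)
R at 37.6635°N, 122.8826°W:
  N2: 50.8992 km
  N3: 266.3140 km
  N4: 162.7035 km
  → nearest: N2 (50.8992 km)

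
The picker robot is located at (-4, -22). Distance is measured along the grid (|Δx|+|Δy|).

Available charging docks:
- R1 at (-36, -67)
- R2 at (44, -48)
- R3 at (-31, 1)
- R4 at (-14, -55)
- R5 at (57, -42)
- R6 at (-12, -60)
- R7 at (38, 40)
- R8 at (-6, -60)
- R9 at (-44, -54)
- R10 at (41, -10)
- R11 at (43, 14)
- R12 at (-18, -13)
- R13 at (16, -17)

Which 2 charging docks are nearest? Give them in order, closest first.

Distances from (-4, -22):
R1: 77
R2: 74
R3: 50
R4: 43
R5: 81
R6: 46
R7: 104
R8: 40
R9: 72
R10: 57
R11: 83
R12: 23
R13: 25
Sorted: R12 (23) < R13 (25) < R8 (40) < R4 (43) < …

R12, R13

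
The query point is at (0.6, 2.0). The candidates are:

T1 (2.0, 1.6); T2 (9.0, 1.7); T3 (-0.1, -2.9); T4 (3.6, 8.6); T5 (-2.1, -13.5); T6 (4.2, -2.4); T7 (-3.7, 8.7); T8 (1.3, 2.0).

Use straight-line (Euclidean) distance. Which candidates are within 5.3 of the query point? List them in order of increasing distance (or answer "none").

Distances from (0.6, 2.0):
T1: √((1.4)² + (-0.4)²) = √(1.960 + 0.160) = 1.5
T2: √((8.4)² + (-0.3)²) = √(70.560 + 0.090) = 8.4
T3: √((-0.7)² + (-4.9)²) = √(0.490 + 24.010) = 4.9
T4: √((3.0)² + (6.6)²) = √(9.000 + 43.560) = 7.2
T5: √((-2.7)² + (-15.5)²) = √(7.290 + 240.250) = 15.7
T6: √((3.6)² + (-4.4)²) = √(12.960 + 19.360) = 5.7
T7: √((-4.3)² + (6.7)²) = √(18.490 + 44.890) = 8.0
T8: √((0.7)² + (0.0)²) = √(0.490 + 0.000) = 0.7
Threshold 5.3: T8 (0.7), T1 (1.5), T3 (4.9) are within range.

T8, T1, T3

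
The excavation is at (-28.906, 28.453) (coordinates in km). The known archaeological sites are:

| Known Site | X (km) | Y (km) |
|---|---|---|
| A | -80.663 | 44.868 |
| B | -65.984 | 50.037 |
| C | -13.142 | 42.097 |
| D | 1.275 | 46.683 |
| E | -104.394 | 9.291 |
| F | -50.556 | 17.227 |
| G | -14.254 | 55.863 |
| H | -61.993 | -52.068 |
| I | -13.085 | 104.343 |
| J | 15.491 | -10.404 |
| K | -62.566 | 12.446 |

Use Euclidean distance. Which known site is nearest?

Distances from (-28.906, 28.453):
A: √((-51.757)² + (16.415)²) = √(2678.78705 + 269.45223) = 54.298 km
B: √((-37.078)² + (21.584)²) = √(1374.77808 + 465.86906) = 42.903 km
C: √((15.764)² + (13.644)²) = √(248.50370 + 186.15874) = 20.849 km
D: √((30.181)² + (18.230)²) = √(910.89276 + 332.33290) = 35.259 km
E: √((-75.488)² + (-19.162)²) = √(5698.43814 + 367.18224) = 77.882 km
F: √((-21.650)² + (-11.226)²) = √(468.72250 + 126.02308) = 24.387 km
G: √((14.652)² + (27.410)²) = √(214.68110 + 751.30810) = 31.080 km
H: √((-33.087)² + (-80.521)²) = √(1094.74957 + 6483.63144) = 87.054 km
I: √((15.821)² + (75.890)²) = √(250.30404 + 5759.29210) = 77.522 km
J: √((44.397)² + (-38.857)²) = √(1971.09361 + 1509.86645) = 59.000 km
K: √((-33.660)² + (-16.007)²) = √(1132.99560 + 256.22405) = 37.272 km
Minimum: C at 20.849 km.

C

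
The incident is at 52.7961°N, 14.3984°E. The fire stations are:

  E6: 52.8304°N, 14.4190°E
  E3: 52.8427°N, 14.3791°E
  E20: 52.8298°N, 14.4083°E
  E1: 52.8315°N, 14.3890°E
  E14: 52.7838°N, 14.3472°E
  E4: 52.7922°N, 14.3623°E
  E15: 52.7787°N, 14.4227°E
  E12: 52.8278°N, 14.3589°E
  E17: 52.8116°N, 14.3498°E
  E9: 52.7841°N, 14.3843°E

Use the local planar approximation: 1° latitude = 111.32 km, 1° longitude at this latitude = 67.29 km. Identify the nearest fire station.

E9

Distances from 52.7961°N, 14.3984°E:
E6: √((0.0343·111.32)² + (0.0206·67.29)²) = √(14.579232 + 1.921478) = 4.0621 km
E3: √((0.0466·111.32)² + (-0.0193·67.29)²) = √(26.910281 + 1.686614) = 5.3476 km
E20: √((0.0337·111.32)² + (0.0099·67.29)²) = √(14.073632 + 0.443784) = 3.8102 km
E1: √((0.0354·111.32)² + (-0.0094·67.29)²) = √(15.529337 + 0.400089) = 3.9912 km
E14: √((-0.0123·111.32)² + (-0.0512·67.29)²) = √(1.874807 + 11.869734) = 3.7074 km
E4: √((-0.0039·111.32)² + (-0.0361·67.29)²) = √(0.188484 + 5.900862) = 2.4677 km
E15: √((-0.0174·111.32)² + (0.0243·67.29)²) = √(3.751845 + 2.673706) = 2.5349 km
E12: √((0.0317·111.32)² + (-0.0395·67.29)²) = √(12.452740 + 7.064725) = 4.4179 km
E17: √((0.0155·111.32)² + (-0.0486·67.29)²) = √(2.977212 + 10.694823) = 3.6976 km
E9: √((-0.0120·111.32)² + (-0.0141·67.29)²) = √(1.784469 + 0.900201) = 1.6385 km
Minimum: E9 at 1.6385 km.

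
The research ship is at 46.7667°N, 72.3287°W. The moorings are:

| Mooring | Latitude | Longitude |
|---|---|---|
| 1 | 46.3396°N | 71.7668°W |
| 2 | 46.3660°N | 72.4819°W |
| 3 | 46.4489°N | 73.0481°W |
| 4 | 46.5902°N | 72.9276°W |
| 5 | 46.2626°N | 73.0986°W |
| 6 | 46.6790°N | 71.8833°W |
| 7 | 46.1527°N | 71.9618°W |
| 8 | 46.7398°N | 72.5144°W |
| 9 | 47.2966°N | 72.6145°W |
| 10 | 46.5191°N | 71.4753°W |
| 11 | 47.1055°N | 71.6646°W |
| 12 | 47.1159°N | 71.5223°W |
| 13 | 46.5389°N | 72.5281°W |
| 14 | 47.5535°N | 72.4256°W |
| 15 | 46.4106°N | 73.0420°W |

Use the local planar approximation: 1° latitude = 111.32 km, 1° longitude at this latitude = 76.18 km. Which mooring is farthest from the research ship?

Distances from 46.7667°N, 72.3287°W:
1: √((-0.4271·111.32)² + (0.5619·76.18)²) = √(2260.505345 + 1832.314426) = 63.9751 km
2: √((-0.4007·111.32)² + (-0.1532·76.18)²) = √(1989.688456 + 136.207012) = 46.1074 km
3: √((-0.3178·111.32)² + (-0.7194·76.18)²) = √(1251.567223 + 3003.466578) = 65.2306 km
4: √((-0.1765·111.32)² + (-0.5989·76.18)²) = √(386.043118 + 2081.567808) = 49.6751 km
5: √((-0.5041·111.32)² + (-0.7699·76.18)²) = √(3149.051696 + 3439.937690) = 81.1726 km
6: √((-0.0877·111.32)² + (0.4454·76.18)²) = √(95.311561 + 1151.283716) = 35.3072 km
7: √((-0.6140·111.32)² + (0.3669·76.18)²) = √(4671.788116 + 781.227208) = 73.8445 km
8: √((-0.0269·111.32)² + (-0.1857·76.18)²) = √(8.967078 + 200.127027) = 14.4601 km
9: √((0.5299·111.32)² + (-0.2858·76.18)²) = √(3479.639357 + 474.030609) = 62.8782 km
10: √((-0.2476·111.32)² + (0.8534·76.18)²) = √(759.709708 + 4226.561704) = 70.6135 km
11: √((0.3388·111.32)² + (0.6641·76.18)²) = √(1422.437518 + 2559.463244) = 63.1023 km
12: √((0.3492·111.32)² + (0.8064·76.18)²) = √(1511.105775 + 3773.835581) = 72.6976 km
13: √((-0.2278·111.32)² + (-0.1994·76.18)²) = √(643.063463 + 230.744971) = 29.5603 km
14: √((0.7868·111.32)² + (-0.0969·76.18)²) = √(7671.408295 + 54.491591) = 87.8971 km
15: √((-0.3561·111.32)² + (-0.7133·76.18)²) = √(1571.413004 + 2952.748005) = 67.2619 km
Maximum: 14 at 87.8971 km.

14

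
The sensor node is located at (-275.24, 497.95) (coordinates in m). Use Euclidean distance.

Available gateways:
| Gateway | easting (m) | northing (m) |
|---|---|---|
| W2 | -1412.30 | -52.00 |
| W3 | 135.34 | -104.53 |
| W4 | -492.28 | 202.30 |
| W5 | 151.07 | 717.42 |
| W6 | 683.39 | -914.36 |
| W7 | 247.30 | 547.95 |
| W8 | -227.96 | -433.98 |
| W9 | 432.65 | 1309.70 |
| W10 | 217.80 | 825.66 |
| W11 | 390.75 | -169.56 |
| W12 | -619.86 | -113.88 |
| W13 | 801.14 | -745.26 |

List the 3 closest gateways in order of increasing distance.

W4, W5, W7

Distances from (-275.24, 497.95):
W2: √((-1137.06)² + (-549.95)²) = √(1292905.4436 + 302445.0025) = 1263.07 m
W3: √((410.58)² + (-602.48)²) = √(168575.9364 + 362982.1504) = 729.08 m
W4: √((-217.04)² + (-295.65)²) = √(47106.3616 + 87408.9225) = 366.76 m
W5: √((426.31)² + (219.47)²) = √(181740.2161 + 48167.0809) = 479.49 m
W6: √((958.63)² + (-1412.31)²) = √(918971.4769 + 1994619.5361) = 1706.92 m
W7: √((522.54)² + (50.00)²) = √(273048.0516 + 2500.0000) = 524.93 m
W8: √((47.28)² + (-931.93)²) = √(2235.3984 + 868493.5249) = 933.13 m
W9: √((707.89)² + (811.75)²) = √(501108.2521 + 658938.0625) = 1077.05 m
W10: √((493.04)² + (327.71)²) = √(243088.4416 + 107393.8441) = 592.02 m
W11: √((665.99)² + (-667.51)²) = √(443542.6801 + 445569.6001) = 942.93 m
W12: √((-344.62)² + (-611.83)²) = √(118762.9444 + 374335.9489) = 702.21 m
W13: √((1076.38)² + (-1243.21)²) = √(1158593.9044 + 1545571.1041) = 1644.43 m
Sorted: W4 (366.76 m) < W5 (479.49 m) < W7 (524.93 m) < W10 (592.02 m) < W12 (702.21 m) < …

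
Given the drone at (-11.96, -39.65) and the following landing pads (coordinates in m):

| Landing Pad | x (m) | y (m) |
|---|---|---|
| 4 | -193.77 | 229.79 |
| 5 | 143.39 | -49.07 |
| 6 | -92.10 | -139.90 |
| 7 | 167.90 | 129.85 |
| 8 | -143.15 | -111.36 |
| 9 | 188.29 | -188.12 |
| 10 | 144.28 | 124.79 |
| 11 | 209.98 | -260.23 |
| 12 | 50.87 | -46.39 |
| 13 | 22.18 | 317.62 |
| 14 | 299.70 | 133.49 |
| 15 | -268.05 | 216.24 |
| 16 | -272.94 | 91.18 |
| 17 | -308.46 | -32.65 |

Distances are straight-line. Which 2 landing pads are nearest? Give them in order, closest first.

12, 6

Distances from (-11.96, -39.65):
4: √((-181.81)² + (269.44)²) = √(33054.8761 + 72597.9136) = 325.04 m
5: √((155.35)² + (-9.42)²) = √(24133.6225 + 88.7364) = 155.64 m
6: √((-80.14)² + (-100.25)²) = √(6422.4196 + 10050.0625) = 128.35 m
7: √((179.86)² + (169.50)²) = √(32349.6196 + 28730.2500) = 247.14 m
8: √((-131.19)² + (-71.71)²) = √(17210.8161 + 5142.3241) = 149.51 m
9: √((200.25)² + (-148.47)²) = √(40100.0625 + 22043.3409) = 249.29 m
10: √((156.24)² + (164.44)²) = √(24410.9376 + 27040.5136) = 226.83 m
11: √((221.94)² + (-220.58)²) = √(49257.3636 + 48655.5364) = 312.91 m
12: √((62.83)² + (-6.74)²) = √(3947.6089 + 45.4276) = 63.19 m
13: √((34.14)² + (357.27)²) = √(1165.5396 + 127641.8529) = 358.90 m
14: √((311.66)² + (173.14)²) = √(97131.9556 + 29977.4596) = 356.52 m
15: √((-256.09)² + (255.89)²) = √(65582.0881 + 65479.6921) = 362.02 m
16: √((-260.98)² + (130.83)²) = √(68110.5604 + 17116.4889) = 291.94 m
17: √((-296.50)² + (7.00)²) = √(87912.2500 + 49.0000) = 296.58 m
Sorted: 12 (63.19 m) < 6 (128.35 m) < 8 (149.51 m) < 5 (155.64 m) < …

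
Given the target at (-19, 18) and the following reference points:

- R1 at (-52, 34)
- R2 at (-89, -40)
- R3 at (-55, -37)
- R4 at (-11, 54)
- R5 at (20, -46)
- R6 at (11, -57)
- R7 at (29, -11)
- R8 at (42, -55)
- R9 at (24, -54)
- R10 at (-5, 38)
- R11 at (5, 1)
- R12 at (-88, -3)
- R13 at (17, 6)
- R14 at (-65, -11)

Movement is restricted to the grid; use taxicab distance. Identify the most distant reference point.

R8

Distances from (-19, 18):
R1: 49
R2: 128
R3: 91
R4: 44
R5: 103
R6: 105
R7: 77
R8: 134
R9: 115
R10: 34
R11: 41
R12: 90
R13: 48
R14: 75
Maximum: R8 at 134.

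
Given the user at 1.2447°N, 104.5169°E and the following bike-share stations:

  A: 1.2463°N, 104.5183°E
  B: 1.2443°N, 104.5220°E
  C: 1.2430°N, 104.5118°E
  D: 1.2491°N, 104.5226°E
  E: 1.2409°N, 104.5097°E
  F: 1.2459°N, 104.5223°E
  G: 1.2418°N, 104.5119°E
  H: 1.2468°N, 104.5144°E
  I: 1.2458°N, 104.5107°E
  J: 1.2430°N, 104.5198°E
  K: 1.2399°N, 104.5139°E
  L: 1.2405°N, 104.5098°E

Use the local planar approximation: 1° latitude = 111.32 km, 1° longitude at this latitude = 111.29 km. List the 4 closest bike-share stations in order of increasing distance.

Distances from 1.2447°N, 104.5169°E:
A: 0.2366 km
B: 0.5693 km
C: 0.5983 km
D: 0.8014 km
E: 0.9061 km
F: 0.6156 km
G: 0.6433 km
H: 0.3634 km
I: 0.7008 km
J: 0.3741 km
K: 0.6301 km
L: 0.9181 km
Sorted: A (0.2366 km) < H (0.3634 km) < J (0.3741 km) < B (0.5693 km) < C (0.5983 km) < F (0.6156 km) < …

A, H, J, B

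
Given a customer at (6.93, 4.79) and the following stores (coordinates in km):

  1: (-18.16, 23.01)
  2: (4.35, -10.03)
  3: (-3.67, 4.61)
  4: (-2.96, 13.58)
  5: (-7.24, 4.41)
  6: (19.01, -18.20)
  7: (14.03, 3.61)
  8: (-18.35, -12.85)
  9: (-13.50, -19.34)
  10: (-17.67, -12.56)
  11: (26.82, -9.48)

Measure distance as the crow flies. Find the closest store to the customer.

7

Distances from (6.93, 4.79):
1: 31.01 km
2: 15.04 km
3: 10.60 km
4: 13.23 km
5: 14.18 km
6: 25.97 km
7: 7.20 km
8: 30.83 km
9: 31.62 km
10: 30.10 km
11: 24.48 km
Minimum: 7 at 7.20 km.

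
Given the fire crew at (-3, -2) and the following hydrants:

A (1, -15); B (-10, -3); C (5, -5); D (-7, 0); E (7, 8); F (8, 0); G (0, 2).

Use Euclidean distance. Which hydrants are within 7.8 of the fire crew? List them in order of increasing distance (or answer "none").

D, G, B

Distances from (-3, -2):
A: 13.6
B: 7.1
C: 8.5
D: 4.5
E: 14.1
F: 11.2
G: 5.0
Threshold 7.8: D (4.5), G (5.0), B (7.1) are within range.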